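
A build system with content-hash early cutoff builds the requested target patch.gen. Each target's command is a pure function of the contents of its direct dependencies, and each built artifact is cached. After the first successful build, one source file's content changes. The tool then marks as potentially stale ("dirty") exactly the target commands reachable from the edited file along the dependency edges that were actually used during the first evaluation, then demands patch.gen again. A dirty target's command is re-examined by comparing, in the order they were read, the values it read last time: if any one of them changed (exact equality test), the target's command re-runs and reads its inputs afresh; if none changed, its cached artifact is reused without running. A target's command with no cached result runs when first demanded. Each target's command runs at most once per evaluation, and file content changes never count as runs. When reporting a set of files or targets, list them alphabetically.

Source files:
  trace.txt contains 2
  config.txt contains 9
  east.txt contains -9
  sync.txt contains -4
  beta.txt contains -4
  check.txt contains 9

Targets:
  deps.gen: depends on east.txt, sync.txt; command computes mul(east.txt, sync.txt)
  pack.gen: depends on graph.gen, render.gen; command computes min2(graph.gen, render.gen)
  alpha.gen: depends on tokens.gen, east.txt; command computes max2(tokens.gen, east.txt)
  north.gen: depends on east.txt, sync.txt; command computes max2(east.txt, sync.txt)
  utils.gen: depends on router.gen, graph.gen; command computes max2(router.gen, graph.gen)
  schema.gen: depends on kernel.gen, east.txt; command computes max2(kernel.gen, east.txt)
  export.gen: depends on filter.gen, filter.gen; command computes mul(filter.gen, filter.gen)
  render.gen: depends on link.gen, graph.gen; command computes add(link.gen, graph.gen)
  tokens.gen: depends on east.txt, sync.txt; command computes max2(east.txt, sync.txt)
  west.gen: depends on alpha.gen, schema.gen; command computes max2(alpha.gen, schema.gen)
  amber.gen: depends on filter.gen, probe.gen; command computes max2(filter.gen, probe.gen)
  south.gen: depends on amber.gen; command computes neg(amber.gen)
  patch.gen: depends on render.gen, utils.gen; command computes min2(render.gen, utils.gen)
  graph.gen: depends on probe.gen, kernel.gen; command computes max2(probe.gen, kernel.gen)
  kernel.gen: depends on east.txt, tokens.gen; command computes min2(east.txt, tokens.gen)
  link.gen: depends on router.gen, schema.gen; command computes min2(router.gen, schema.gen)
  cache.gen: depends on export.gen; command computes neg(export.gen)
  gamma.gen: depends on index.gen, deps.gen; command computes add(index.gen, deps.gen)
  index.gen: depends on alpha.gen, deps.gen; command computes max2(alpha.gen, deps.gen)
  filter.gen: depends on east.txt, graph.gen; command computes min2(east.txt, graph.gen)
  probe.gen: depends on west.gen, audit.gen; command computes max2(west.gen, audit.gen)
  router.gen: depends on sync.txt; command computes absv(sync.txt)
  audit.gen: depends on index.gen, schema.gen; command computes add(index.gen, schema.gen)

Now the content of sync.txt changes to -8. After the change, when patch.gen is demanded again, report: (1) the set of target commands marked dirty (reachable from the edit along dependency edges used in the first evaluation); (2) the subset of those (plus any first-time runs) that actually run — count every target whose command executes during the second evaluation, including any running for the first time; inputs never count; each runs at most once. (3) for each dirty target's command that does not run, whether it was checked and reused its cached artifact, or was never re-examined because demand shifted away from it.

First evaluation (everything demanded from the output):
  deps.gen = mul(-9, -4) = 36
  router.gen = absv(-4) = 4
  tokens.gen = max2(-9, -4) = -4
  alpha.gen = max2(-4, -9) = -4
  index.gen = max2(-4, 36) = 36
  kernel.gen = min2(-9, -4) = -9
  schema.gen = max2(-9, -9) = -9
  audit.gen = add(36, -9) = 27
  link.gen = min2(4, -9) = -9
  west.gen = max2(-4, -9) = -4
  probe.gen = max2(-4, 27) = 27
  graph.gen = max2(27, -9) = 27
  render.gen = add(-9, 27) = 18
  utils.gen = max2(4, 27) = 27
  patch.gen = min2(18, 27) = 18

Propagation after the edit:
  deps.gen: runs — sync.txt -4->-8; result 72.
  router.gen: runs — sync.txt -4->-8; result 8.
  tokens.gen: runs — sync.txt -4->-8; result -8.
  alpha.gen: runs — tokens.gen -4->-8; result -8.
  index.gen: runs — alpha.gen -4->-8; deps.gen 36->72; result 72.
  kernel.gen: runs — tokens.gen -4->-8; result -9 (same value as before).
  schema.gen: checked — values it read are unchanged (kernel.gen unchanged, east.txt unchanged); reused cached -9 without running.
  audit.gen: runs — index.gen 36->72; result 63.
  link.gen: runs — router.gen 4->8; result -9 (same value as before).
  west.gen: runs — alpha.gen -4->-8; result -8.
  probe.gen: runs — west.gen -4->-8; audit.gen 27->63; result 63.
  graph.gen: runs — probe.gen 27->63; result 63.
  render.gen: runs — graph.gen 27->63; result 54.
  utils.gen: runs — router.gen 4->8; graph.gen 27->63; result 63.
  patch.gen: runs — render.gen 18->54; utils.gen 27->63; result 54.

Key observation: the cutoff stops propagation at schema.gen — its inputs' values are unchanged, so it reuses its cache.

Marked dirty: alpha.gen, audit.gen, deps.gen, graph.gen, index.gen, kernel.gen, link.gen, patch.gen, probe.gen, render.gen, router.gen, schema.gen, tokens.gen, utils.gen, west.gen.
Target commands that run: alpha.gen, audit.gen, deps.gen, graph.gen, index.gen, kernel.gen, link.gen, patch.gen, probe.gen, render.gen, router.gen, tokens.gen, utils.gen, west.gen — 14 in total.
Checked but reused from cache: schema.gen.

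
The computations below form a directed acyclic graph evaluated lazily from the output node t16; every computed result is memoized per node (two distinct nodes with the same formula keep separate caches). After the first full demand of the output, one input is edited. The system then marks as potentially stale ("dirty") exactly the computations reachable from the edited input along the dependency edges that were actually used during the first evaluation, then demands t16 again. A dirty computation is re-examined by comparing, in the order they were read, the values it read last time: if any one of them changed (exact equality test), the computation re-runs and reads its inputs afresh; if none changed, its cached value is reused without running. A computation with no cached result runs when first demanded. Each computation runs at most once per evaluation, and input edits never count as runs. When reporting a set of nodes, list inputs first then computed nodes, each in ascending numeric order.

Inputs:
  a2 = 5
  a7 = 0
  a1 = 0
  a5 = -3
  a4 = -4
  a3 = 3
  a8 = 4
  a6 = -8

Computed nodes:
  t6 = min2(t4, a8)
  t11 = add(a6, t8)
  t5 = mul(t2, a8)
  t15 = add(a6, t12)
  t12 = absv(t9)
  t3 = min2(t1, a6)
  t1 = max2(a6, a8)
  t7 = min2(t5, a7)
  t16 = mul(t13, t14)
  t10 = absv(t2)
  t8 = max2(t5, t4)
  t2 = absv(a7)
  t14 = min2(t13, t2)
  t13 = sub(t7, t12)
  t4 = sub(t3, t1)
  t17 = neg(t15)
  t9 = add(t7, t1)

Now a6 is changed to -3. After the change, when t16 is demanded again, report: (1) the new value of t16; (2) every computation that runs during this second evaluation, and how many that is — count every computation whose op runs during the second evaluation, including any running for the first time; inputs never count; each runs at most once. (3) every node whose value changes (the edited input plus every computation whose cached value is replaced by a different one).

First demand of the output computes:
  t1 = max2(-8, 4) = 4
  t2 = absv(0) = 0
  t5 = mul(0, 4) = 0
  t7 = min2(0, 0) = 0
  t9 = add(0, 4) = 4
  t12 = absv(4) = 4
  t13 = sub(0, 4) = -4
  t14 = min2(-4, 0) = -4
  t16 = mul(-4, -4) = 16

After the edit, cleaning proceeds:
  t1: a read changed (a6 -8->-3) — executes, giving 4 — identical to its old value.
  t9: dirty, but its reads are unchanged (t7 unchanged, t1 unchanged); cached 4 stands.
  t12: dirty, but its reads are unchanged (t9 unchanged); cached 4 stands.
  t13: dirty, but its reads are unchanged (t7 unchanged, t12 unchanged); cached -4 stands.
  t14: dirty, but its reads are unchanged (t13 unchanged, t2 unchanged); cached -4 stands.
  t16: dirty, but its reads are unchanged (t13 unchanged, t14 unchanged); cached 16 stands.

Note the absorption at t1: it re-runs yet its value is the same, leaving the output's value untouched.

Demanding t16 again yields 16.
1 computations run: t1.
The nodes whose values change: a6.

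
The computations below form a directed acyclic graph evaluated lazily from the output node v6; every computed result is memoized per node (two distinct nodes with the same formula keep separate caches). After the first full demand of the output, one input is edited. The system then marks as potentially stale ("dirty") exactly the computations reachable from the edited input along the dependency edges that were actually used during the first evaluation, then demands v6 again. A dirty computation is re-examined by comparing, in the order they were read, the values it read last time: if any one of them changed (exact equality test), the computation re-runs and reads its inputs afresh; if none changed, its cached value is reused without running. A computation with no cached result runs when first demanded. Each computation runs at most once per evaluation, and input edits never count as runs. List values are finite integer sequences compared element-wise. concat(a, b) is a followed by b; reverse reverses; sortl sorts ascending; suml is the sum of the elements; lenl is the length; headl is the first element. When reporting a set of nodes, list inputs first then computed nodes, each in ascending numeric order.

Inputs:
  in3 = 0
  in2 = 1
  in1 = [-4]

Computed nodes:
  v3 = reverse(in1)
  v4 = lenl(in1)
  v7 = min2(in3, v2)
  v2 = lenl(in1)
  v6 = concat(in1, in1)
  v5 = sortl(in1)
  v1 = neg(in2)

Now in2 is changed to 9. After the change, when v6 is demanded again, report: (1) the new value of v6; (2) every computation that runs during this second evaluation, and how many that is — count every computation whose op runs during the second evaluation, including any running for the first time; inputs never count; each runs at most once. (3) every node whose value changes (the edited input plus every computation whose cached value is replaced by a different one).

First demand of the output computes:
  v6 = concat([-4], [-4]) = [-4, -4]

After the edit, cleaning proceeds:
  in2 only reaches undemanded nodes; the second demand re-runs nothing.

Note the shortcut — in2 feeds only undemanded nodes, so no recomputation happens.

Demanding v6 again yields [-4, -4].
0 computations run: none.
The nodes whose values change: in2.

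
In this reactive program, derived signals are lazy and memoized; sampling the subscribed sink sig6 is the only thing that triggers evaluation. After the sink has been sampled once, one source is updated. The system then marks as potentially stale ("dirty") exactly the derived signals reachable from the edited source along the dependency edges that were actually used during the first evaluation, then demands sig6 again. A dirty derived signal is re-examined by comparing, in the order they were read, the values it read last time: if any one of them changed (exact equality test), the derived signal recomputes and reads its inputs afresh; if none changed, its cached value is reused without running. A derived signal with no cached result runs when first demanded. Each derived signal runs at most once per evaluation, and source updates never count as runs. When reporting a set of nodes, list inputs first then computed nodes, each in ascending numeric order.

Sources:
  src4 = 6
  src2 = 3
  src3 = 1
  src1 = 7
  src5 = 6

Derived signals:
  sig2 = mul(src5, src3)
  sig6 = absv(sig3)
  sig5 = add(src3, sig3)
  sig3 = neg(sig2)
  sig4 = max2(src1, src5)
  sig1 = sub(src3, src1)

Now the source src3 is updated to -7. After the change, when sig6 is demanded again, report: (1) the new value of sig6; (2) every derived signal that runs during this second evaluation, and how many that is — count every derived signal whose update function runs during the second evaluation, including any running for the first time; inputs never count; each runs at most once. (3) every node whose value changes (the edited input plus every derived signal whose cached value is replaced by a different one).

Demanding sig6 again yields 42.
3 derived signals run: sig2, sig3, sig6.
The nodes whose values change: src3, sig2, sig3, sig6.

First demand of the output computes:
  sig2 = mul(6, 1) = 6
  sig3 = neg(6) = -6
  sig6 = absv(-6) = 6

After the edit, cleaning proceeds:
  sig2: a read changed (src3 1->-7) — executes, giving -42.
  sig3: a read changed (sig2 6->-42) — executes, giving 42.
  sig6: a read changed (sig3 -6->42) — executes, giving 42.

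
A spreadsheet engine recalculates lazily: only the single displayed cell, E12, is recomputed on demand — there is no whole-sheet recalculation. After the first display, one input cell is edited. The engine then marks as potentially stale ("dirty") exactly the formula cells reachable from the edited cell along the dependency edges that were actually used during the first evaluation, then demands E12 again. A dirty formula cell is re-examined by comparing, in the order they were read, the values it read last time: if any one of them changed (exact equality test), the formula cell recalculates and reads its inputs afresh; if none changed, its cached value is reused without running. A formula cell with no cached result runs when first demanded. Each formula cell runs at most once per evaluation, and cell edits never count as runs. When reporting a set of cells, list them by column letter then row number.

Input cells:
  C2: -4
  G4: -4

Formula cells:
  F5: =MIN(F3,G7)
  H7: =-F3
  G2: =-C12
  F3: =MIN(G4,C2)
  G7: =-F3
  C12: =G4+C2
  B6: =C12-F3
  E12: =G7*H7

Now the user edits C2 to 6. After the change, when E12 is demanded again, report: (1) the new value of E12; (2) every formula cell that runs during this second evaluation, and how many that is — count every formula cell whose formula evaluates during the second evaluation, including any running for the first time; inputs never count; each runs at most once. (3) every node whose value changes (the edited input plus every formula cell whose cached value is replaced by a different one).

First evaluation (everything demanded from the output):
  F3 = MIN(-4, -4) = -4
  G7 = -(-4) = 4
  H7 = -(-4) = 4
  E12 = 4 * 4 = 16

Propagation after the edit:
  F3: runs — C2 -4->6; result -4 (same value as before).
  G7: checked — values it read are unchanged (F3 unchanged); reused cached 4 without running.
  H7: checked — values it read are unchanged (F3 unchanged); reused cached 4 without running.
  E12: checked — values it read are unchanged (G7 unchanged, H7 unchanged); reused cached 16 without running.

Key observation: the change is absorbed at F3 — it re-runs but produces the same value, and the output's value is unchanged.

New value of E12: 16.
Formula cells that run: F3 — 1 in total.
Values that change: C2.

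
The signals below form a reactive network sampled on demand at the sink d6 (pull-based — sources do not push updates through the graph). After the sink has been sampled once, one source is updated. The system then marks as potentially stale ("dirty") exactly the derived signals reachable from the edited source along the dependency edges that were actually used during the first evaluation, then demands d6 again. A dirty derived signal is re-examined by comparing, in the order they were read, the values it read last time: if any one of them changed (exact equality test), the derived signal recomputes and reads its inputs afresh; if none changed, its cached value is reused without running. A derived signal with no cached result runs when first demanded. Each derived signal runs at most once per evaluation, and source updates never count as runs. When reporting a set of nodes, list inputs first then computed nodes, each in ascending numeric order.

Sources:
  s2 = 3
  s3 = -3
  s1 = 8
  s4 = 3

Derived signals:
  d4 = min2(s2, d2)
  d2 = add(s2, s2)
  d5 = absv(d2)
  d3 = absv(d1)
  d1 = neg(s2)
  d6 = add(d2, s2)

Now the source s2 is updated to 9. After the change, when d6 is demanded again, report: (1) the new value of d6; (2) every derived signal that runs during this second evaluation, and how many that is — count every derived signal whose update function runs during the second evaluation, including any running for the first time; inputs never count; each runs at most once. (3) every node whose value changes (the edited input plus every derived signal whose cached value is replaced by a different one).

d6 now evaluates to 27.
Run set: d2, d6 (2 run).
Changed values: s2, d2, d6.

Initial pass — values computed on the first demand:
  d2 = add(3, 3) = 6
  d6 = add(6, 3) = 9

Second demand — change propagation:
  d2: re-runs because s2 3->9; s2 3->9; new result 18.
  d6: re-runs because d2 6->18; s2 3->9; new result 27.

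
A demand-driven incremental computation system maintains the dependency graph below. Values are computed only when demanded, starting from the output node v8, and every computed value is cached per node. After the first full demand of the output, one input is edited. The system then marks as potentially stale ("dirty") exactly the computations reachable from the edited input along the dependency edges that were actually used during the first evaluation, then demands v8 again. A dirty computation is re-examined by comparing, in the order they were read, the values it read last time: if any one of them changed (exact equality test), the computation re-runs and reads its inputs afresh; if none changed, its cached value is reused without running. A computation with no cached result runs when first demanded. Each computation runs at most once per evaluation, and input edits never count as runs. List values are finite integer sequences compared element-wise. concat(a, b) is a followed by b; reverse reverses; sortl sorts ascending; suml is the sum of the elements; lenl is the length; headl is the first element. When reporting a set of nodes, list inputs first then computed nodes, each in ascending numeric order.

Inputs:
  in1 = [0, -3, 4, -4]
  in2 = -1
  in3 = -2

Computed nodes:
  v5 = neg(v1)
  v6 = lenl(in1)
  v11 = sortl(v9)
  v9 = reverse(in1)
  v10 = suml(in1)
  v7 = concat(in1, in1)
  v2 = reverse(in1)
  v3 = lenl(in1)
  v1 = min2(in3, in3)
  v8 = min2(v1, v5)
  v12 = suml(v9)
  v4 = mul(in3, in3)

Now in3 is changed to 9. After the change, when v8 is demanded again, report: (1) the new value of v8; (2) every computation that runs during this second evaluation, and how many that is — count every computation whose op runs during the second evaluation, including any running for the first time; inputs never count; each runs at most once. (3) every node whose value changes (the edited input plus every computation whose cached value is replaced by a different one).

First evaluation (everything demanded from the output):
  v1 = min2(-2, -2) = -2
  v5 = neg(-2) = 2
  v8 = min2(-2, 2) = -2

Propagation after the edit:
  v1: runs — in3 -2->9; in3 -2->9; result 9.
  v5: runs — v1 -2->9; result -9.
  v8: runs — v1 -2->9; v5 2->-9; result -9.

New value of v8: -9.
Computations that run: v1, v5, v8 — 3 in total.
Values that change: in3, v1, v5, v8.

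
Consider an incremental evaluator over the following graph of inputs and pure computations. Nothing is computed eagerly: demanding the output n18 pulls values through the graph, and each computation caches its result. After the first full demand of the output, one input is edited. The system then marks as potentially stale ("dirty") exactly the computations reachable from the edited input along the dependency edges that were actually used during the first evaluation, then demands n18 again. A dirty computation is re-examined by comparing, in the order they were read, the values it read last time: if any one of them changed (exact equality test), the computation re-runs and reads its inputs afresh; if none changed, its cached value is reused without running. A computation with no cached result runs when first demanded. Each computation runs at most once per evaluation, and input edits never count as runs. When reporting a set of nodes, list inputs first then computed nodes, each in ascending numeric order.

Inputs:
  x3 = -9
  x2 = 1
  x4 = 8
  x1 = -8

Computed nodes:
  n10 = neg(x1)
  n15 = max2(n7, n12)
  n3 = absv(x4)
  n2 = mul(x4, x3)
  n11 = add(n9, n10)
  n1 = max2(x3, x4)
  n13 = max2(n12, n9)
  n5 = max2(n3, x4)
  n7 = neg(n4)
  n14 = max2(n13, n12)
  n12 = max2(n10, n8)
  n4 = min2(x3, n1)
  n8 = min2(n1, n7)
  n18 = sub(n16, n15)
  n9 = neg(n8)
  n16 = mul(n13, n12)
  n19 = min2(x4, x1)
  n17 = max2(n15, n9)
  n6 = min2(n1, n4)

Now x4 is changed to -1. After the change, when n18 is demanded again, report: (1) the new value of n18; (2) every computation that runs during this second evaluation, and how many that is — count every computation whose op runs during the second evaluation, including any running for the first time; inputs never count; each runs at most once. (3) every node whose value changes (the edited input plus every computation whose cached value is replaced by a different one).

n18 now evaluates to 55.
Run set: n1, n4, n8, n9, n12, n13 (6 run).
Changed values: x4, n1, n8, n9.
The important point: at n7 every value read last time is unchanged, so the dirty flag clears without a run.

Initial pass — values computed on the first demand:
  n1 = max2(-9, 8) = 8
  n4 = min2(-9, 8) = -9
  n7 = neg(-9) = 9
  n8 = min2(8, 9) = 8
  n9 = neg(8) = -8
  n10 = neg(-8) = 8
  n12 = max2(8, 8) = 8
  n13 = max2(8, -8) = 8
  n15 = max2(9, 8) = 9
  n16 = mul(8, 8) = 64
  n18 = sub(64, 9) = 55

Second demand — change propagation:
  n1: re-runs because x4 8->-1; new result -1.
  n4: re-runs because n1 8->-1; new result -9 (unchanged).
  n7: re-examined; everything it read last time is the same (n4 unchanged) — cache 9 kept, no run.
  n8: re-runs because n1 8->-1; new result -1.
  n9: re-runs because n8 8->-1; new result 1.
  n12: re-runs because n8 8->-1; new result 8 (unchanged).
  n13: re-runs because n9 -8->1; new result 8 (unchanged).
  n15: re-examined; everything it read last time is the same (n7 unchanged, n12 unchanged) — cache 9 kept, no run.
  n16: re-examined; everything it read last time is the same (n13 unchanged, n12 unchanged) — cache 64 kept, no run.
  n18: re-examined; everything it read last time is the same (n16 unchanged, n15 unchanged) — cache 55 kept, no run.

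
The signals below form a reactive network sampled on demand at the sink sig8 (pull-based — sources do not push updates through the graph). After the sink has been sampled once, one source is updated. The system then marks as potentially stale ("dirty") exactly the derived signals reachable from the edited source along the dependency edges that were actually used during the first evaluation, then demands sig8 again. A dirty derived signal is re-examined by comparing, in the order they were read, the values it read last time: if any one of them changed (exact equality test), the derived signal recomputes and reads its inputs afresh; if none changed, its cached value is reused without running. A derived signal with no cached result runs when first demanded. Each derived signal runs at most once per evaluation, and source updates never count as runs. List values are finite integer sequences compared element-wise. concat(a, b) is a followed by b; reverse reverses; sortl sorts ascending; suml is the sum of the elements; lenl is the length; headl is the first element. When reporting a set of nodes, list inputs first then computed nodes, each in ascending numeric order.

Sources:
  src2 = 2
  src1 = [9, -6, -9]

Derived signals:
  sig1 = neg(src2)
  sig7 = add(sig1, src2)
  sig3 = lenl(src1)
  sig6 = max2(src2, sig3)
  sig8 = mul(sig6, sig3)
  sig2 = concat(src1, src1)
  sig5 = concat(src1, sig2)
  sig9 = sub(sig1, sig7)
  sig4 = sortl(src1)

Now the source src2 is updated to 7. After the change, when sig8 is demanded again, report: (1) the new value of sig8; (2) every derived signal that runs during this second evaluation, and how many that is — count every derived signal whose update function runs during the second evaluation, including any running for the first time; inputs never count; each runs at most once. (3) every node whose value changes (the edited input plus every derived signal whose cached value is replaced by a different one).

sig8 now evaluates to 21.
Run set: sig6, sig8 (2 run).
Changed values: src2, sig6, sig8.

Initial pass — values computed on the first demand:
  sig3 = lenl([9, -6, -9]) = 3
  sig6 = max2(2, 3) = 3
  sig8 = mul(3, 3) = 9

Second demand — change propagation:
  sig6: re-runs because src2 2->7; new result 7.
  sig8: re-runs because sig6 3->7; new result 21.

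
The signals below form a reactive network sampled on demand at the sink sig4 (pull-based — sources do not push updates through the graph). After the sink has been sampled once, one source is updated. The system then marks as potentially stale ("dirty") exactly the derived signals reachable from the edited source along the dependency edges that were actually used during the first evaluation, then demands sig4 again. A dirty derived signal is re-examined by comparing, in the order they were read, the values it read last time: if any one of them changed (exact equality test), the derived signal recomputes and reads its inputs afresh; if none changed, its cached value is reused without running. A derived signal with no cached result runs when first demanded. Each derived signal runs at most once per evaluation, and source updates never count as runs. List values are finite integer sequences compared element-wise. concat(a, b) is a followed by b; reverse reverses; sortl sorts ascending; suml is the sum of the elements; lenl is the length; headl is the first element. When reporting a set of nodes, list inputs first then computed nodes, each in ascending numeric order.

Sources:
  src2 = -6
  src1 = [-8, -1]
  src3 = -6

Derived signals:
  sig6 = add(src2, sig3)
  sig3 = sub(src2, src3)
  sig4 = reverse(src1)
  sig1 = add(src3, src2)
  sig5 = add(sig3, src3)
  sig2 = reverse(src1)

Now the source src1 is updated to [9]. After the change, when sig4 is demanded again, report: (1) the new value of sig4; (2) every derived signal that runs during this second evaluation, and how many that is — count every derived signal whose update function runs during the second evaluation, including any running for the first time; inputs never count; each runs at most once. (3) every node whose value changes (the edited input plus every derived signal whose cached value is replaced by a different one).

sig4 now evaluates to [9].
Run set: sig4 (1 run).
Changed values: src1, sig4.

Initial pass — values computed on the first demand:
  sig4 = reverse([-8, -1]) = [-1, -8]

Second demand — change propagation:
  sig4: re-runs because src1 [-8, -1]->[9]; new result [9].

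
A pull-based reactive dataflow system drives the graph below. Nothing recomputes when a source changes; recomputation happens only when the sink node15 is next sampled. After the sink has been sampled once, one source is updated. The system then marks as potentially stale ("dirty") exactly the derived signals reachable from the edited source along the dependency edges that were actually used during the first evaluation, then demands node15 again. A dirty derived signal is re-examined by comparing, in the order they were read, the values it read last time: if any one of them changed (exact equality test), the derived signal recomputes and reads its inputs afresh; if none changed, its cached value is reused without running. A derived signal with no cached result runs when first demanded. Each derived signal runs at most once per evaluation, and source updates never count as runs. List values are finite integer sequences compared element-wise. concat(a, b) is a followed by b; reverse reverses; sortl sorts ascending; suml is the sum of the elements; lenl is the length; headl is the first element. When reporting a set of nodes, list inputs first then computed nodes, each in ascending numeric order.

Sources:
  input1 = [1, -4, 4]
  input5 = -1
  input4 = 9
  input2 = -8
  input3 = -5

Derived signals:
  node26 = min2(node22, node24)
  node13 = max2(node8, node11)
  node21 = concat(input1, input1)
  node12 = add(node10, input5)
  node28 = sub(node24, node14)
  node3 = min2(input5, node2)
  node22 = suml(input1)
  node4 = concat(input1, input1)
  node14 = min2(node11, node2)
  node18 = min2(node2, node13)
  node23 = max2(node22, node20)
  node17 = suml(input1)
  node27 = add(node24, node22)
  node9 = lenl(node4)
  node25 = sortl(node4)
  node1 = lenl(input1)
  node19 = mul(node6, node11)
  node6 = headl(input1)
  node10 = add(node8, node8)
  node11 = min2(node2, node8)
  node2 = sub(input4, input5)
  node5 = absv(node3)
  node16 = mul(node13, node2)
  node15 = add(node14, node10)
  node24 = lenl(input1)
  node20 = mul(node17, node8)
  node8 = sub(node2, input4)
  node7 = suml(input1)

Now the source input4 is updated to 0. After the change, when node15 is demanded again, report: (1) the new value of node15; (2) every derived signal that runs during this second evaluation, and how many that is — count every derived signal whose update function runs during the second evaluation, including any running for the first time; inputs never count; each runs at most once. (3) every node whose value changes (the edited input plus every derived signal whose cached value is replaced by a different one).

New value of node15: 3.
Derived signals that run: node2, node8, node11, node14 — 4 in total.
Values that change: input4, node2.
Key observation: the cutoff stops propagation at node10 — its inputs' values are unchanged, so it reuses its cache.

First evaluation (everything demanded from the output):
  node2 = sub(9, -1) = 10
  node8 = sub(10, 9) = 1
  node10 = add(1, 1) = 2
  node11 = min2(10, 1) = 1
  node14 = min2(1, 10) = 1
  node15 = add(1, 2) = 3

Propagation after the edit:
  node2: runs — input4 9->0; result 1.
  node8: runs — node2 10->1; input4 9->0; result 1 (same value as before).
  node10: checked — values it read are unchanged (node8 unchanged, node8 unchanged); reused cached 2 without running.
  node11: runs — node2 10->1; result 1 (same value as before).
  node14: runs — node2 10->1; result 1 (same value as before).
  node15: checked — values it read are unchanged (node14 unchanged, node10 unchanged); reused cached 3 without running.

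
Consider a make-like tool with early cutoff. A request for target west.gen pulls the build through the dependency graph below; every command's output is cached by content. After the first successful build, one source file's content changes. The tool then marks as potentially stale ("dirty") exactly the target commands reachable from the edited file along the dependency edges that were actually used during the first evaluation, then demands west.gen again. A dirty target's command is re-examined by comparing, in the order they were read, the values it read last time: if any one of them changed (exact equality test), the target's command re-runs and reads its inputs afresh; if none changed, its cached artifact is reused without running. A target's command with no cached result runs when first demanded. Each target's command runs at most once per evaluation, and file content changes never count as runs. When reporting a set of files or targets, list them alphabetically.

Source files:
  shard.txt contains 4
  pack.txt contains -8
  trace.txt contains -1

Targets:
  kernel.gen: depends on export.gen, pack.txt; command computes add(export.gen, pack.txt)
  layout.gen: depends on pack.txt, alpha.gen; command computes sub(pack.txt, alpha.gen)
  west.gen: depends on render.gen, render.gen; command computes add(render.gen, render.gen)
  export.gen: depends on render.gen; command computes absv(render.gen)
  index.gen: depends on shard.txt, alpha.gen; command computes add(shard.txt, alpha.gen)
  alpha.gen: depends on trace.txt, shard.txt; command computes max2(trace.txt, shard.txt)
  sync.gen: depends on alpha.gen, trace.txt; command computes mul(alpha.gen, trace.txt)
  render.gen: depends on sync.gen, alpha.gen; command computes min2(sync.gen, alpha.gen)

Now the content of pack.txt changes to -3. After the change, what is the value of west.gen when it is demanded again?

First demand of the output computes:
  alpha.gen = max2(-1, 4) = 4
  sync.gen = mul(4, -1) = -4
  render.gen = min2(-4, 4) = -4
  west.gen = add(-4, -4) = -8

After the edit, cleaning proceeds:
  pack.txt only reaches undemanded nodes; the second demand re-runs nothing.

Note the shortcut — pack.txt feeds only undemanded nodes, so no recomputation happens.

Demanding west.gen again yields -8.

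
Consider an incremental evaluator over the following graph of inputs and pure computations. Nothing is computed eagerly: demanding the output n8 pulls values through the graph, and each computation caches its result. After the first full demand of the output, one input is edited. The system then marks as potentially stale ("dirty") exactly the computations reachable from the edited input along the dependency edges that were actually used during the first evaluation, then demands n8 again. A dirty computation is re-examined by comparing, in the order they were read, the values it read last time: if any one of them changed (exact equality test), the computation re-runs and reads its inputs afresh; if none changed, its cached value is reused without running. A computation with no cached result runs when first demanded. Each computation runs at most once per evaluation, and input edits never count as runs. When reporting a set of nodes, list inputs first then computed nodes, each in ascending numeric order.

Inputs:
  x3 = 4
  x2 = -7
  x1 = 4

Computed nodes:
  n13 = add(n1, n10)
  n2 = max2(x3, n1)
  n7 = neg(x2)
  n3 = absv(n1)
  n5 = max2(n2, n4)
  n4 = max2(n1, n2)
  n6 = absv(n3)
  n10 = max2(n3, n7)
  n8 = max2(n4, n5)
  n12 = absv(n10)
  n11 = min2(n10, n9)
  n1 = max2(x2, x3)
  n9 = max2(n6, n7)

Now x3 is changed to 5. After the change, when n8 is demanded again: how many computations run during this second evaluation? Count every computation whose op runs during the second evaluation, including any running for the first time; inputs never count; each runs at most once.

Run set: n1, n2, n4, n5, n8 (5 run).

Initial pass — values computed on the first demand:
  n1 = max2(-7, 4) = 4
  n2 = max2(4, 4) = 4
  n4 = max2(4, 4) = 4
  n5 = max2(4, 4) = 4
  n8 = max2(4, 4) = 4

Second demand — change propagation:
  n1: re-runs because x3 4->5; new result 5.
  n2: re-runs because x3 4->5; n1 4->5; new result 5.
  n4: re-runs because n1 4->5; n2 4->5; new result 5.
  n5: re-runs because n2 4->5; n4 4->5; new result 5.
  n8: re-runs because n4 4->5; n5 4->5; new result 5.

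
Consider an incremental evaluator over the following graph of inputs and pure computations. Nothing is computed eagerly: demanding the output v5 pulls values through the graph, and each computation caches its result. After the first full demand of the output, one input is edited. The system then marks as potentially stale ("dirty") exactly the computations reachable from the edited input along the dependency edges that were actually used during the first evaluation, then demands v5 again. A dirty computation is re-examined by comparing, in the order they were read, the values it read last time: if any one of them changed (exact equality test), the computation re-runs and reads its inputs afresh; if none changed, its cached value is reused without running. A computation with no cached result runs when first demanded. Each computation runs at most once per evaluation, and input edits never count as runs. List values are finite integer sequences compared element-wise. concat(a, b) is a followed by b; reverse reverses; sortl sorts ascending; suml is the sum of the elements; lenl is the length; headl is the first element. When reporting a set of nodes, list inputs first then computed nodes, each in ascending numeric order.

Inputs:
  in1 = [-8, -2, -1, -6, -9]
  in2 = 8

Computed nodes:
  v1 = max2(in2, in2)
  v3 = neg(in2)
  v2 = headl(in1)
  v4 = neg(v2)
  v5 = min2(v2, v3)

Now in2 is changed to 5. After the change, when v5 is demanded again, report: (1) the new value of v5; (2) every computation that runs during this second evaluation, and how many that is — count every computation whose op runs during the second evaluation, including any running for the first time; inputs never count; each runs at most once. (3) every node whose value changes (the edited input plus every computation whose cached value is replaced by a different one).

v5 now evaluates to -8.
Run set: v3, v5 (2 run).
Changed values: in2, v3.

Initial pass — values computed on the first demand:
  v2 = headl([-8, -2, -1, -6, -9]) = -8
  v3 = neg(8) = -8
  v5 = min2(-8, -8) = -8

Second demand — change propagation:
  v3: re-runs because in2 8->5; new result -5.
  v5: re-runs because v3 -8->-5; new result -8 (unchanged).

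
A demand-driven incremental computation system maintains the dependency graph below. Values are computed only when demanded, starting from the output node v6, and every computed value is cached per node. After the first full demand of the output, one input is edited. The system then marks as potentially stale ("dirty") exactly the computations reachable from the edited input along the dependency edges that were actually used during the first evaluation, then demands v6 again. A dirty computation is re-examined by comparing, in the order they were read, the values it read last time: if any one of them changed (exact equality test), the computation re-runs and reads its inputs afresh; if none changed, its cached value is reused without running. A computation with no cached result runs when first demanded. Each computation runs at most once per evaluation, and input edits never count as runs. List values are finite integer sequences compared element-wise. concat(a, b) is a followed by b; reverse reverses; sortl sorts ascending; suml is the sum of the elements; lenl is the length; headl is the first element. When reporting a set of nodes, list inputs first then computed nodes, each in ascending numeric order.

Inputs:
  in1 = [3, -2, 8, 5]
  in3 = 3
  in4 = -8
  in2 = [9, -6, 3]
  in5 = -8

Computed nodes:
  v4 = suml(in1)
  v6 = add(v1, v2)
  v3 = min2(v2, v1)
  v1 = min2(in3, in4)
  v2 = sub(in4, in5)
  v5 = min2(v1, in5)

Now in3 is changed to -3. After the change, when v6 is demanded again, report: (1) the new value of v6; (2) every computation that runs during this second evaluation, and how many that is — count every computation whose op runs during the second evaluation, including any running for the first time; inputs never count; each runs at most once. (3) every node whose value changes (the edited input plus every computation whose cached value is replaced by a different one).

First evaluation (everything demanded from the output):
  v1 = min2(3, -8) = -8
  v2 = sub(-8, -8) = 0
  v6 = add(-8, 0) = -8

Propagation after the edit:
  v1: runs — in3 3->-3; result -8 (same value as before).
  v6: checked — values it read are unchanged (v1 unchanged, v2 unchanged); reused cached -8 without running.

Key observation: the change is absorbed at v1 — it re-runs but produces the same value, and the output's value is unchanged.

New value of v6: -8.
Computations that run: v1 — 1 in total.
Values that change: in3.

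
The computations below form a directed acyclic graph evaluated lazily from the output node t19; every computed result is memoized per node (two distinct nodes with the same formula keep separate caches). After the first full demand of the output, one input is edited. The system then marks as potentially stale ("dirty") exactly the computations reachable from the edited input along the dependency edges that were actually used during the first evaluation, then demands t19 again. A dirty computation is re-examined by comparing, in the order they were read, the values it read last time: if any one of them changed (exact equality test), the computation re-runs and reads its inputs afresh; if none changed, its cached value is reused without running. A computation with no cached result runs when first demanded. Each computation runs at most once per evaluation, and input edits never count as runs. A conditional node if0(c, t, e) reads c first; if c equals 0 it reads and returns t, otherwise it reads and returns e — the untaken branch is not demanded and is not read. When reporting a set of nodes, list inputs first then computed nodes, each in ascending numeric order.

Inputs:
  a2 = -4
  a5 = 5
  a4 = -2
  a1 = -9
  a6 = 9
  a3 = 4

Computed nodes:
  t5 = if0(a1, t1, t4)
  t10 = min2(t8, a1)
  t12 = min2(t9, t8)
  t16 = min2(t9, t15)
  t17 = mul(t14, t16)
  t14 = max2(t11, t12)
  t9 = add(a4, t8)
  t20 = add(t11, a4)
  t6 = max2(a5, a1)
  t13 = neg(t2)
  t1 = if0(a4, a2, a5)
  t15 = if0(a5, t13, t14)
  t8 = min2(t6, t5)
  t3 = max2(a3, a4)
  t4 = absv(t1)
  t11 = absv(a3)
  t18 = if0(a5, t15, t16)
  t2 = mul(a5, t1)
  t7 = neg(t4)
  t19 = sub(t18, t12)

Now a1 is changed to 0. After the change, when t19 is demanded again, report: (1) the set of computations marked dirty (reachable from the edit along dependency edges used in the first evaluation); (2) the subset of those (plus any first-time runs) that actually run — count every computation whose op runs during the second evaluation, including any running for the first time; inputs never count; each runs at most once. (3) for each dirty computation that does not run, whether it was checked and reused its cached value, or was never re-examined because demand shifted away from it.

The edit dirties: t5, t6, t8, t9, t12, t14, t15, t16, t18, t19.
2 computations run: t5, t6.
Cache hits after checking: t8, t9, t12, t14, t15, t16, t18, t19.
Note where the cutoff bites: t8 is checked, finds nothing changed, and keeps its cache.

First demand of the output computes:
  t1 = if0(a4=-2 -> else branch a5) = 5
  t4 = absv(5) = 5
  t5 = if0(a1=-9 -> else branch t4) = 5
  t6 = max2(5, -9) = 5
  t8 = min2(5, 5) = 5
  t9 = add(-2, 5) = 3
  t11 = absv(4) = 4
  t12 = min2(3, 5) = 3
  t14 = max2(4, 3) = 4
  t15 = if0(a5=5 -> else branch t14) = 4
  t16 = min2(3, 4) = 3
  t18 = if0(a5=5 -> else branch t16) = 3
  t19 = sub(3, 3) = 0

After the edit, cleaning proceeds:
  t5: a read changed (a1 -9->0) — executes, giving 5 — identical to its old value.
  t6: a read changed (a1 -9->0) — executes, giving 5 — identical to its old value.
  t8: dirty, but its reads are unchanged (t6 unchanged, t5 unchanged); cached 5 stands.
  t9: dirty, but its reads are unchanged (a4 unchanged, t8 unchanged); cached 3 stands.
  t12: dirty, but its reads are unchanged (t9 unchanged, t8 unchanged); cached 3 stands.
  t14: dirty, but its reads are unchanged (t11 unchanged, t12 unchanged); cached 4 stands.
  t15: dirty, but its reads are unchanged (a5 unchanged, t14 unchanged); cached 4 stands.
  t16: dirty, but its reads are unchanged (t9 unchanged, t15 unchanged); cached 3 stands.
  t18: dirty, but its reads are unchanged (a5 unchanged, t16 unchanged); cached 3 stands.
  t19: dirty, but its reads are unchanged (t18 unchanged, t12 unchanged); cached 0 stands.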